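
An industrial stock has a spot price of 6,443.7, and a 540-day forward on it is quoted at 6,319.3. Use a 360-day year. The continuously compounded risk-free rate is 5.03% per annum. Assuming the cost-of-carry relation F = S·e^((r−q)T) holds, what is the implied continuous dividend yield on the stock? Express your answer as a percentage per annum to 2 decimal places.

6.33%

From F = S·e^((r−q)T): (r − q) = ln(F/S)/T
ln(6319.3/6443.7) = ln(0.980694) = -0.019495
(r − q) = -0.019495 / (540/360) = -0.012997
q = r − ln(F/S)/T = 0.0503 + 0.012997 = 0.063297
q = 6.33%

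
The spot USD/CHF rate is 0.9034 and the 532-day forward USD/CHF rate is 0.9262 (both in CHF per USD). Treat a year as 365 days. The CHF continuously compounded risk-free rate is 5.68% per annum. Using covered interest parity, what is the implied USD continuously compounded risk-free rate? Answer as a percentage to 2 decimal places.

F = S·e^((r_CHF − r_USD)T) ⇒ r_USD = r_CHF − ln(F/S)/T
ln(0.9262/0.9034) = 0.024925; /(532/365) = 0.017101
r_USD = 0.0568 − 0.017101 = 0.039699
r_USD = 3.97%

3.97%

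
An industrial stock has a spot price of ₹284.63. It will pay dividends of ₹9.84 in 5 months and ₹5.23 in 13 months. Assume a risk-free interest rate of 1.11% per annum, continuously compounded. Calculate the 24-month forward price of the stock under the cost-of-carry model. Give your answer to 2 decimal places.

PV(dividends) I = 9.84·e^(−0.0111·5/12) + 5.23·e^(−0.0111·13/12)
I = 9.7946 + 5.1675 = 14.9621
F = (S − I)·e^(rT) = (284.63 − 14.9621) · e^(0.0111·24/12)
= 269.6679 · e^0.022200 = 269.6679 × 1.022448 = ₹275.72

₹275.72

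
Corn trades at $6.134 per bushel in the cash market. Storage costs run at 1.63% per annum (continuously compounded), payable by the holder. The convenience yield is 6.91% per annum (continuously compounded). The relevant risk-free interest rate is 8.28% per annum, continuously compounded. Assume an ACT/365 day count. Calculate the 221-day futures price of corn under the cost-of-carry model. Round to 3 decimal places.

Net carry = r + u − y = 0.0828 + 0.0163 − 0.0691 = 0.0300
F = S·e^((r+u−y)T) = 6.134 · e^(0.0300 × 221/365) = 6.134 · e^0.018164
= 6.134 × 1.018330 = $6.246 per bushel

$6.246 per bushel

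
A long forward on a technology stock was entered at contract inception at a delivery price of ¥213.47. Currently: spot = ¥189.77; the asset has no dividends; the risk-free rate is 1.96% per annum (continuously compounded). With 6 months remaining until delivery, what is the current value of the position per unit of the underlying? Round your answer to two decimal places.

Current fair forward for the remaining 6 months: F = S·e^(r·T), r = 0.0196
F = 189.77 · e^(0.0196 × 6/12) = 189.77 × 1.009848 = 191.6389
Value of long forward = (F − K)·e^(−rT) = (191.6389 − 213.47) · e^(−0.0196·6/12)
= -21.8311 × 0.990248 = -21.62

-¥21.62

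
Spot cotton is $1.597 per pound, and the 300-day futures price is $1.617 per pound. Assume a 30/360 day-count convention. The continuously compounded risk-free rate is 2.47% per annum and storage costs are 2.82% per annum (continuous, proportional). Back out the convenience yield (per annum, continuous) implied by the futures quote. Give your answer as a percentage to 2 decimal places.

3.80%

F = S·e^((r+u−y)T) ⇒ (r+u−y) = ln(F/S)/T
ln(1.617/1.597) = 0.012446; /T ⇒ 0.014935
y = r + u − ln(F/S)/T = 0.0247 + 0.0282 − 0.014935 = 0.037965
y = 3.80%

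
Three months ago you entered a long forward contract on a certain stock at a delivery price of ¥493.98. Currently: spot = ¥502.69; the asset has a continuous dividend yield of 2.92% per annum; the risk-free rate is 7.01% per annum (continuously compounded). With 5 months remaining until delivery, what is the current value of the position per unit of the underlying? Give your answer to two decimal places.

¥16.85

Current fair forward for the remaining 5 months: F = S·e^((r − q)·T), (r − q) = 0.0701 − 0.0292 = 0.0409
F = 502.69 · e^(0.0409 × 5/12) = 502.69 × 1.017188 = 511.3302
Value of long forward = (F − K)·e^(−rT) = (511.3302 − 493.98) · e^(−0.0701·5/12)
= 17.3502 × 0.971214 = 16.85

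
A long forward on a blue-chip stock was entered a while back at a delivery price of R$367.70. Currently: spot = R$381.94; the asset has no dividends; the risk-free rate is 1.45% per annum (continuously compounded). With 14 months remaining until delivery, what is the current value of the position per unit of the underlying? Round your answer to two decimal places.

Current fair forward for the remaining 14 months: F = S·e^(r·T), r = 0.0145
F = 381.94 · e^(0.0145 × 14/12) = 381.94 × 1.017061 = 388.4563
Value of long forward = (F − K)·e^(−rT) = (388.4563 − 367.70) · e^(−0.0145·14/12)
= 20.7563 × 0.983226 = 20.41

R$20.41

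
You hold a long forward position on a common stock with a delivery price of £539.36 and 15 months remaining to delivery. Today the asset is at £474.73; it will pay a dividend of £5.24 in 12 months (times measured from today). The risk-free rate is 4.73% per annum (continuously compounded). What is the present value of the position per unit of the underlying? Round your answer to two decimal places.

PV(remaining dividends) I = 5.24·e^(−0.0473·12/12) = 4.9979
Current forward F = (S − I)·e^(rT) = (474.73 − 4.9979)·e^(0.0473·15/12) = 469.7321 × 1.060908 = 498.3425
Value (long) = (F − K)·e^(−rT) = (498.3425 − 539.36) × 0.942589 = -38.6626
Value = -£38.66

-£38.66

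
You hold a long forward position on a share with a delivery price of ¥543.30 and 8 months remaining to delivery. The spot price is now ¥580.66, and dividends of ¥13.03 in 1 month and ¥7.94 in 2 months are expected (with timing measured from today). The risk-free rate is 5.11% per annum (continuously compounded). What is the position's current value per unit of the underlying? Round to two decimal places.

PV(remaining dividends) I = 13.03·e^(−0.0511·1/12) + 7.94·e^(−0.0511·2/12) = 20.8473
Current forward F = (S − I)·e^(rT) = (580.66 − 20.8473)·e^(0.0511·8/12) = 559.8127 × 1.034654 = 579.2124
Value (long) = (F − K)·e^(−rT) = (579.2124 − 543.30) × 0.966507 = 34.7096
Value = ¥34.71

¥34.71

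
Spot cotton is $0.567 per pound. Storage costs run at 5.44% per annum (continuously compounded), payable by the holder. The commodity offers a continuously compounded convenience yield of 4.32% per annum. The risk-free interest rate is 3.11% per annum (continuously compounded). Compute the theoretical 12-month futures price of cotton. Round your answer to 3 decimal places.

$0.591 per pound

Net carry = r + u − y = 0.0311 + 0.0544 − 0.0432 = 0.0423
F = S·e^((r+u−y)T) = 0.567 · e^(0.0423 × 12/12) = 0.567 · e^0.042300
= 0.567 × 1.043207 = $0.591 per pound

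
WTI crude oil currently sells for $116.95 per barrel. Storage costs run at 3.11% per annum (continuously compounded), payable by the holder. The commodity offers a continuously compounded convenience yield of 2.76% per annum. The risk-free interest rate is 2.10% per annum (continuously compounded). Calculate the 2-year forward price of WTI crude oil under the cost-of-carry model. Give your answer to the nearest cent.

Net carry = r + u − y = 0.0210 + 0.0311 − 0.0276 = 0.0245
F = S·e^((r+u−y)T) = 116.95 · e^(0.0245 × 2) = 116.95 · e^0.049000
= 116.95 × 1.050220 = $122.82 per barrel

$122.82 per barrel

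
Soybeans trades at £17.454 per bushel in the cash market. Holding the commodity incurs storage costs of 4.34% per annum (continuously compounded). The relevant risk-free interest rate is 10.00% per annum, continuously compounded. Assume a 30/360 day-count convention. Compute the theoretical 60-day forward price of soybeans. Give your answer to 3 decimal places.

Net carry = r + u − y = 0.1000 + 0.0434 − 0.0000 = 0.1434
F = S·e^((r+u−y)T) = 17.454 · e^(0.1434 × 60/360) = 17.454 · e^0.023900
= 17.454 × 1.024188 = £17.876 per bushel

£17.876 per bushel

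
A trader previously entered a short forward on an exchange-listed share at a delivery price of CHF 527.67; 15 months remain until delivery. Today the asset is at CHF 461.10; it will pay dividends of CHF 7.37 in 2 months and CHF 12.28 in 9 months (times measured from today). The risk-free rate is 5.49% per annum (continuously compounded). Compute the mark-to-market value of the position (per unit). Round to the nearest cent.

CHF 50.66

PV(remaining dividends) I = 7.37·e^(−0.0549·2/12) + 12.28·e^(−0.0549·9/12) = 19.0875
Current forward F = (S − I)·e^(rT) = (461.10 − 19.0875)·e^(0.0549·15/12) = 442.0125 × 1.071034 = 473.4104
Value (long) = (F − K)·e^(−rT) = (473.4104 − 527.67) × 0.933677 = -50.6609
Short position value = −(long value) = CHF 50.66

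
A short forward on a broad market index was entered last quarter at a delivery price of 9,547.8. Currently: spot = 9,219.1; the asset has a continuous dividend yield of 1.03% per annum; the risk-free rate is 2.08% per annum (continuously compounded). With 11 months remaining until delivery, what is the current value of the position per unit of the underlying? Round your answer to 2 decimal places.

235.01

Current fair forward for the remaining 11 months: F = S·e^((r − q)·T), (r − q) = 0.0208 − 0.0103 = 0.0105
F = 9219.1 · e^(0.0105 × 11/12) = 9219.1 × 1.00967147 = 9308.2622
Value of long forward = (F − K)·e^(−rT) = (9308.2622 − 9547.8) · e^(−0.0208·11/12)
= -239.5378 × 0.98111395 = -235.01
Short position value = −(long value) = 235.01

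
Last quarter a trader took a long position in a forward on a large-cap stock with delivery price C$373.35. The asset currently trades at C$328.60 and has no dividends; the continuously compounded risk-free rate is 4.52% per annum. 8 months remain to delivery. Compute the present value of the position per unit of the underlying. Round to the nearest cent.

-C$33.67

Current fair forward for the remaining 8 months: F = S·e^(r·T), r = 0.0452
F = 328.60 · e^(0.0452 × 8/12) = 328.60 × 1.030592 = 338.6525
Value of long forward = (F − K)·e^(−rT) = (338.6525 − 373.35) · e^(−0.0452·8/12)
= -34.6975 × 0.970316 = -33.67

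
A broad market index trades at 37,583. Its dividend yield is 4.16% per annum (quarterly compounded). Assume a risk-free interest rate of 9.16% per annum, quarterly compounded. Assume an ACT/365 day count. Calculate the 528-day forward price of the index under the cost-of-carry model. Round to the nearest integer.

F = S · (1+r/4)^(4T) / (1+q/4)^(4T)
= 37583 × 1.139981 / 1.061695 = 37583 × 1.073737
F = 40,354

40,354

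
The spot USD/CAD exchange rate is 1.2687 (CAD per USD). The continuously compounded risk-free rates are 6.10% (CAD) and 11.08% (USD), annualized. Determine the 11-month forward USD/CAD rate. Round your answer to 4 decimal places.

1.2121

F = S·e^((r_CAD − r_USD)T) = 1.2687 · e^((0.0610 − 0.1108) × 11/12)
= 1.2687 · e^-0.045650 = 1.2687 × 0.955376
F = 1.2121 CAD per USD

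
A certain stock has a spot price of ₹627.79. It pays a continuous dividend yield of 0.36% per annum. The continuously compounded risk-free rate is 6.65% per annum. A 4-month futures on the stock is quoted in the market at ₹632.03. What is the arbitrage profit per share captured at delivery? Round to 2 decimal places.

Fair futures: F* = S·e^(carry·T), with carry = (r − q) = 0.0665 − 0.0036 = 0.0629
F* = 627.79 · e^(0.0629 × 4/12) = 627.79 · e^0.020967 = 627.79 × 1.021188 = ₹641.0916
Market ₹632.03 < fair ₹641.0916: forward underpriced → reverse cash-and-carry (short spot, go long the forward).
At maturity, profit = |F_mkt − F*| = |632.03 − 641.0916| = ₹9.06 per share

₹9.06 per share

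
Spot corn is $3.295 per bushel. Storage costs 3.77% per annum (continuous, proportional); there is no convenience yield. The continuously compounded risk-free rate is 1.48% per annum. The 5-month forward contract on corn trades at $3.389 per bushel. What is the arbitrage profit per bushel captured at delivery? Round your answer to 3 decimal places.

Fair forward: F* = S·e^(carry·T), with carry = (r + u) = 0.0148 + 0.0377 = 0.0525
F* = 3.295 · e^(0.0525 × 5/12) = 3.295 · e^0.021875 = 3.295 × 1.022116 = $3.3679
Market $3.389 > fair $3.3679: forward overpriced → cash-and-carry (buy spot, short the forward).
At maturity, profit = |F_mkt − F*| = |3.389 − 3.3679| = $0.021 per bushel

$0.021 per bushel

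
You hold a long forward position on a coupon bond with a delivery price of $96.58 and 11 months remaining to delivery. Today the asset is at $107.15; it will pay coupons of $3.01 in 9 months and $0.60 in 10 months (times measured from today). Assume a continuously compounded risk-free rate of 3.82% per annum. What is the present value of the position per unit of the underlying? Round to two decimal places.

$10.39

PV(remaining coupons) I = 3.01·e^(−0.0382·9/12) + 0.60·e^(−0.0382·10/12) = 3.5062
Current forward F = (S − I)·e^(rT) = (107.15 − 3.5062)·e^(0.0382·11/12) = 103.6438 × 1.035637 = 107.3374
Value (long) = (F − K)·e^(−rT) = (107.3374 − 96.58) × 0.965589 = 10.3872
Value = $10.39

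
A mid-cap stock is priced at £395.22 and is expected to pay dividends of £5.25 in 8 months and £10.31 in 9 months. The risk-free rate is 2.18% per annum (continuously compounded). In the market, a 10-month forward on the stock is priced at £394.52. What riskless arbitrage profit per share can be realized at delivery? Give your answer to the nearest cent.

£7.65 per share

PV(dividends) I = 5.25·e^(−0.0218·8/12) + 10.31·e^(−0.0218·9/12) = 15.3171
Fair forward F* = (S − I)·e^(rT) = (395.22 − 15.3171)·e^0.018167 = 379.9029 × 1.018333 = 386.8677
Market £394.52 > fair 386.8677: forward overpriced → cash-and-carry (borrow at r, buy the stock and collect the dividends, short the forward).
Profit at T = |F_mkt − F*| = |394.52 − 386.8677| = £7.65 per share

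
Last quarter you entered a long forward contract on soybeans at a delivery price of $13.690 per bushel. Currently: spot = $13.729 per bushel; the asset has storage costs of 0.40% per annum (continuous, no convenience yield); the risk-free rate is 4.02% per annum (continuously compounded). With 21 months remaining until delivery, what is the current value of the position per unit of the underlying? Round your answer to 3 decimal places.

Current fair forward for the remaining 21 months: F = S·e^((r + u)·T), (r + u) = 0.0402 + 0.0040 = 0.0442
F = 13.729 · e^(0.0442 × 21/12) = 13.729 × 1.080420 = 14.8331
Value of long forward = (F − K)·e^(−rT) = (14.8331 − 13.690) · e^(−0.0402·21/12)
= 1.1431 × 0.932068 = 1.065

$1.065 per bushel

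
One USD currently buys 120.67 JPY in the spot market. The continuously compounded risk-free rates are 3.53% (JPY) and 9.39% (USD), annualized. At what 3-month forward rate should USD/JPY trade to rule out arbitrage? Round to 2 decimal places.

118.92

F = S·e^((r_JPY − r_USD)T) = 120.67 · e^((0.0353 − 0.0939) × 3/12)
= 120.67 · e^-0.014650 = 120.67 × 0.985457
F = 118.92 JPY per USD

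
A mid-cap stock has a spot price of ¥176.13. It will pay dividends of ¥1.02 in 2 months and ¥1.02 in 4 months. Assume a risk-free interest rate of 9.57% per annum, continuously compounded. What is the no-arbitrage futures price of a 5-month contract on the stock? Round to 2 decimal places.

PV(dividends) I = 1.02·e^(−0.0957·2/12) + 1.02·e^(−0.0957·4/12)
I = 1.0039 + 0.9880 = 1.9919
F = (S − I)·e^(rT) = (176.13 − 1.9919) · e^(0.0957·5/12)
= 174.1381 · e^0.039875 = 174.1381 × 1.040681 = ¥181.22

¥181.22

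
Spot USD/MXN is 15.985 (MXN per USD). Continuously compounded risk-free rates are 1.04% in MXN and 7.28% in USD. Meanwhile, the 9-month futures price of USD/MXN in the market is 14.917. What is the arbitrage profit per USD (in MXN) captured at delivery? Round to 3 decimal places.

0.337 per USD (in MXN)

Fair futures: F* = S·e^(carry·T), with carry = (r_MXN − r_USD) = 0.0104 − 0.0728 = -0.0624
F* = 15.985 · e^(-0.0624 × 9/12) = 15.985 · e^-0.046800 = 15.985 × 0.954278 = 15.2541
Market 14.917 < fair 15.2541: forward underpriced → reverse cash-and-carry (short spot, go long the forward).
At maturity, profit = |F_mkt − F*| = |14.917 − 15.2541| = 0.337 per USD (in MXN)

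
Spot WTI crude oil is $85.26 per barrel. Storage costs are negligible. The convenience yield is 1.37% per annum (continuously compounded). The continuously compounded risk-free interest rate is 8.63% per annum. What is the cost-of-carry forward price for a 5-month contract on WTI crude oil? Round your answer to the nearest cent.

$87.88 per barrel

Net carry = r + u − y = 0.0863 + 0.0000 − 0.0137 = 0.0726
F = S·e^((r+u−y)T) = 85.26 · e^(0.0726 × 5/12) = 85.26 · e^0.030250
= 85.26 × 1.030712 = $87.88 per barrel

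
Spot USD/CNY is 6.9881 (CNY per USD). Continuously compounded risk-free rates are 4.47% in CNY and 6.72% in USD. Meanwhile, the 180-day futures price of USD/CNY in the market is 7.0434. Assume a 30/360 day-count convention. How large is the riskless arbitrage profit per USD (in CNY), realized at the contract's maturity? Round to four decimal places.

0.1335 per USD (in CNY)

Fair futures: F* = S·e^(carry·T), with carry = (r_CNY − r_USD) = 0.0447 − 0.0672 = -0.0225
F* = 6.9881 · e^(-0.0225 × 180/360) = 6.9881 · e^-0.011250 = 6.9881 × 0.988813 = 6.9099
Market 7.0434 > fair 6.9099: forward overpriced → cash-and-carry (buy spot, short the forward).
At maturity, profit = |F_mkt − F*| = |7.0434 − 6.9099| = 0.1335 per USD (in CNY)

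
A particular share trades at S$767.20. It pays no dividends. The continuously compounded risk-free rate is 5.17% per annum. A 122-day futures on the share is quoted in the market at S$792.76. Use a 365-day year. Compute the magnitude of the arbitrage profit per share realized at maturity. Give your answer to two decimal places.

Fair futures: F* = S·e^(carry·T), with carry = r = 0.0517
F* = 767.20 · e^(0.0517 × 122/365) = 767.20 · e^0.017281 = 767.20 × 1.017431 = S$780.5731
Market S$792.76 > fair S$780.5731: forward overpriced → cash-and-carry (buy spot, short the forward).
At maturity, profit = |F_mkt − F*| = |792.76 − 780.5731| = S$12.19 per share

S$12.19 per share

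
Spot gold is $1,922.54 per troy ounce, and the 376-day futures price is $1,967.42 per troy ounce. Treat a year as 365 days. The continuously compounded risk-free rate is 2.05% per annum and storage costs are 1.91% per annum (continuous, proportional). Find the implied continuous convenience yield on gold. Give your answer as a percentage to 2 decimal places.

1.72%

F = S·e^((r+u−y)T) ⇒ (r+u−y) = ln(F/S)/T
ln(1967.42/1922.54) = 0.023076; /T ⇒ 0.022401
y = r + u − ln(F/S)/T = 0.0205 + 0.0191 − 0.022401 = 0.017199
y = 1.72%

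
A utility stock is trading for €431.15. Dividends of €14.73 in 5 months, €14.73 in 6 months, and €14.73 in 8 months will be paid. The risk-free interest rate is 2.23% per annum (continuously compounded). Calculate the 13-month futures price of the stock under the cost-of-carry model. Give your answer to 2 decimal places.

PV(dividends) I = 14.73·e^(−0.0223·5/12) + 14.73·e^(−0.0223·6/12) + 14.73·e^(−0.0223·8/12)
I = 14.5938 + 14.5667 + 14.5126 = 43.6731
F = (S − I)·e^(rT) = (431.15 − 43.6731) · e^(0.0223·13/12)
= 387.4769 · e^0.024158 = 387.4769 × 1.024452 = €396.95

€396.95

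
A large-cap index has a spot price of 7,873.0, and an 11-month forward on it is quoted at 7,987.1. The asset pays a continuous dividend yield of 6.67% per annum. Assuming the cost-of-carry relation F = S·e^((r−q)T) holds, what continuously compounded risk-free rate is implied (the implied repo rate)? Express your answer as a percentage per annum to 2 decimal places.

From F = S·e^((r−q)T): (r − q) = ln(F/S)/T
ln(7987.1/7873.0) = ln(1.014493) = 0.014389
(r − q) = 0.014389 / (11/12) = 0.015697
r = ln(F/S)/T + q = 0.015697 + 0.0667 = 0.082397
r = 8.24%

8.24%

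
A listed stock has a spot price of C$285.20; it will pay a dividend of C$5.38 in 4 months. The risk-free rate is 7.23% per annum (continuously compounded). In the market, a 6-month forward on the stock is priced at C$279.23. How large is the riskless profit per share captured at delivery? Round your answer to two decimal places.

PV(dividends) I = 5.38·e^(−0.0723·4/12) = 5.2519
Fair forward F* = (S − I)·e^(rT) = (285.20 − 5.2519)·e^0.036150 = 279.9481 × 1.036811 = 290.2533
Market C$279.23 < fair 290.2533: forward underpriced → reverse cash-and-carry (short the stock, invest proceeds at r, pay the dividends, go long the forward).
Profit at T = |F_mkt − F*| = |279.23 − 290.2533| = C$11.02 per share

C$11.02 per share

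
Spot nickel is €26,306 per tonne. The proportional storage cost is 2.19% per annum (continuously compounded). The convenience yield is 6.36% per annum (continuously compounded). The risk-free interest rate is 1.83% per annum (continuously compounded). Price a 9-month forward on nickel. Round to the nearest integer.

Net carry = r + u − y = 0.0183 + 0.0219 − 0.0636 = -0.0234
F = S·e^((r+u−y)T) = 26306 · e^(-0.0234 × 9/12) = 26306 · e^-0.017550
= 26306 × 0.982603 = €25,848 per tonne

€25,848 per tonne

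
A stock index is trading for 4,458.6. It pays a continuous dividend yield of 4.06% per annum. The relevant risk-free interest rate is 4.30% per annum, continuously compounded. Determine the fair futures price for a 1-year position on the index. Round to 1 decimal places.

F = S·e^((r − q)T) = 4458.6 · e^((0.0430 − 0.0406) × 1)
= 4458.6 · e^0.002400 = 4458.6 × 1.002403
F = 4,469.3

4,469.3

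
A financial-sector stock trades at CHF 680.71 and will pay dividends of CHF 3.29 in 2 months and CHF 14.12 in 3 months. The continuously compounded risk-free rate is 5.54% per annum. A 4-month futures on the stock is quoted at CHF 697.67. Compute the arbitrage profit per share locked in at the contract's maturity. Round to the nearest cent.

CHF 21.78 per share

PV(dividends) I = 3.29·e^(−0.0554·2/12) + 14.12·e^(−0.0554·3/12) = 17.1855
Fair futures F* = (S − I)·e^(rT) = (680.71 − 17.1855)·e^0.018467 = 663.5245 × 1.018639 = 675.8919
Market CHF 697.67 > fair 675.8919: forward overpriced → cash-and-carry (borrow at r, buy the stock and collect the dividends, short the forward).
Profit at T = |F_mkt − F*| = |697.67 − 675.8919| = CHF 21.78 per share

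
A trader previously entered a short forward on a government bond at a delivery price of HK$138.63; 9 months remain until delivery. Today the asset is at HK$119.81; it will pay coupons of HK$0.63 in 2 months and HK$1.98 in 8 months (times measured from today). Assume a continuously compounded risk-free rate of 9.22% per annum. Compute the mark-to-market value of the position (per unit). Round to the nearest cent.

HK$12.04

PV(remaining coupons) I = 0.63·e^(−0.0922·2/12) + 1.98·e^(−0.0922·8/12) = 2.4824
Current forward F = (S − I)·e^(rT) = (119.81 − 2.4824)·e^(0.0922·9/12) = 117.3276 × 1.071597 = 125.7279
Value (long) = (F − K)·e^(−rT) = (125.7279 − 138.63) × 0.933187 = -12.0401
Short position value = −(long value) = HK$12.04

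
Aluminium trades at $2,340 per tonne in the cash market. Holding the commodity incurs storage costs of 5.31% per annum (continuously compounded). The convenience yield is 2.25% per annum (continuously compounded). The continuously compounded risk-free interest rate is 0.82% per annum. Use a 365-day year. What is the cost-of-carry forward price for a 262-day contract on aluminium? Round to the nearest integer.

Net carry = r + u − y = 0.0082 + 0.0531 − 0.0225 = 0.0388
F = S·e^((r+u−y)T) = 2340 · e^(0.0388 × 262/365) = 2340 · e^0.027851
= 2340 × 1.028242 = $2,406 per tonne

$2,406 per tonne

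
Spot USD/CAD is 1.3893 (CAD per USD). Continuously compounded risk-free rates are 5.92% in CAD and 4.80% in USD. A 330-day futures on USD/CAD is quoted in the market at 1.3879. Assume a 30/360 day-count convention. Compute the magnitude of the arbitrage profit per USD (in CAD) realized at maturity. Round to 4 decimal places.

Fair futures: F* = S·e^(carry·T), with carry = (r_CAD − r_USD) = 0.0592 − 0.0480 = 0.0112
F* = 1.3893 · e^(0.0112 × 330/360) = 1.3893 · e^0.010267 = 1.3893 × 1.010320 = 1.4036
Market 1.3879 < fair 1.4036: forward underpriced → reverse cash-and-carry (short spot, go long the forward).
At maturity, profit = |F_mkt − F*| = |1.3879 − 1.4036| = 0.0157 per USD (in CAD)

0.0157 per USD (in CAD)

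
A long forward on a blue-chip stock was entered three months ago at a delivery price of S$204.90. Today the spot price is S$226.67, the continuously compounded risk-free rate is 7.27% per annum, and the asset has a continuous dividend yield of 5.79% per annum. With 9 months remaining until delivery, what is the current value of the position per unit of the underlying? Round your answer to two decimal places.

Current fair forward for the remaining 9 months: F = S·e^((r − q)·T), (r − q) = 0.0727 − 0.0579 = 0.0148
F = 226.67 · e^(0.0148 × 9/12) = 226.67 × 1.011162 = 229.2001
Value of long forward = (F − K)·e^(−rT) = (229.2001 − 204.90) · e^(−0.0727·9/12)
= 24.3001 × 0.946935 = 23.01

S$23.01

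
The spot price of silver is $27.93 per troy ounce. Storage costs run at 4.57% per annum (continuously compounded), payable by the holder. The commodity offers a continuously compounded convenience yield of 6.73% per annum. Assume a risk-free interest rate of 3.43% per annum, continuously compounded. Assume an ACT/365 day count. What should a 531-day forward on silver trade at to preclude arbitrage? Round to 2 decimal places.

Net carry = r + u − y = 0.0343 + 0.0457 − 0.0673 = 0.0127
F = S·e^((r+u−y)T) = 27.93 · e^(0.0127 × 531/365) = 27.93 · e^0.018476
= 27.93 × 1.018648 = $28.45 per troy ounce

$28.45 per troy ounce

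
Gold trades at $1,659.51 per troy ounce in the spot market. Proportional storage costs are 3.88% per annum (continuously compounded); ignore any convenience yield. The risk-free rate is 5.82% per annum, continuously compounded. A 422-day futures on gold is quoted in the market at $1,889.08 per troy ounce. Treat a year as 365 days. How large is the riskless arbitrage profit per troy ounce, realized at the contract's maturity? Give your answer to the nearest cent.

$32.62 per troy ounce

Fair futures: F* = S·e^(carry·T), with carry = (r + u) = 0.0582 + 0.0388 = 0.0970
F* = 1659.51 · e^(0.0970 × 422/365) = 1659.51 · e^0.11214795 = 1659.51 × 1.11867836 = $1856.4579
Market $1889.08 > fair $1856.4579: forward overpriced → cash-and-carry (buy spot, short the forward).
At maturity, profit = |F_mkt − F*| = |1889.08 − 1856.4579| = $32.62 per troy ounce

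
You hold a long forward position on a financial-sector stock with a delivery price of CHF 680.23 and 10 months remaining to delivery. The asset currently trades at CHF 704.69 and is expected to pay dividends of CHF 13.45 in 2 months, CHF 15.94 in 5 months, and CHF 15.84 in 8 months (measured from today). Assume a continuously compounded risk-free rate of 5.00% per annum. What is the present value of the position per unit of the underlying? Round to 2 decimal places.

CHF 7.95

PV(remaining dividends) I = 13.45·e^(−0.0500·2/12) + 15.94·e^(−0.0500·5/12) + 15.84·e^(−0.0500·8/12) = 44.2704
Current forward F = (S − I)·e^(rT) = (704.69 − 44.2704)·e^(0.0500·10/12) = 660.4196 × 1.042547 = 688.5185
Value (long) = (F − K)·e^(−rT) = (688.5185 − 680.23) × 0.959189 = 7.9502
Value = CHF 7.95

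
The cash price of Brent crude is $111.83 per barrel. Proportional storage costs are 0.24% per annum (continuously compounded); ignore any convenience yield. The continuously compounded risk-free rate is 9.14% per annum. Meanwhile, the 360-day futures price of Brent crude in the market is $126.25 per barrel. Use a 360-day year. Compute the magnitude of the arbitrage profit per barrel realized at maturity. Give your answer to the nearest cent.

Fair futures: F* = S·e^(carry·T), with carry = (r + u) = 0.0914 + 0.0024 = 0.0938
F* = 111.83 · e^(0.0938 × 360/360) = 111.83 · e^0.093800 = 111.83 × 1.098340 = $122.8274
Market $126.25 > fair $122.8274: forward overpriced → cash-and-carry (buy spot, short the forward).
At maturity, profit = |F_mkt − F*| = |126.25 − 122.8274| = $3.42 per barrel

$3.42 per barrel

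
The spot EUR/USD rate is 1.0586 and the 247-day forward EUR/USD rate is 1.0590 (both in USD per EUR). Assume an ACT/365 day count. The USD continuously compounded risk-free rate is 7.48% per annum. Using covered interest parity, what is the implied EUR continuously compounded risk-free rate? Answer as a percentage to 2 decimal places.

7.42%

F = S·e^((r_USD − r_EUR)T) ⇒ r_EUR = r_USD − ln(F/S)/T
ln(1.0590/1.0586) = 0.000378; /(247/365) = 0.000559
r_EUR = 0.0748 − 0.000559 = 0.074241
r_EUR = 7.42%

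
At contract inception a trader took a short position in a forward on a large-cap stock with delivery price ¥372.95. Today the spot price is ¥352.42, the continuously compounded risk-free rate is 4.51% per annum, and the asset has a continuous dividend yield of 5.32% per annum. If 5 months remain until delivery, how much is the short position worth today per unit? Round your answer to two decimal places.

Current fair forward for the remaining 5 months: F = S·e^((r − q)·T), (r − q) = 0.0451 − 0.0532 = -0.0081
F = 352.42 · e^(-0.0081 × 5/12) = 352.42 × 0.996631 = 351.2327
Value of long forward = (F − K)·e^(−rT) = (351.2327 − 372.95) · e^(−0.0451·5/12)
= -21.7173 × 0.981384 = -21.31
Short position value = −(long value) = ¥21.31

¥21.31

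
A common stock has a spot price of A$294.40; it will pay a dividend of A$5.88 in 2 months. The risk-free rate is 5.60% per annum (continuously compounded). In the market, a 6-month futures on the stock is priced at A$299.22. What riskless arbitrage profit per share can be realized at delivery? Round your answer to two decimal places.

PV(dividends) I = 5.88·e^(−0.0560·2/12) = 5.8254
Fair futures F* = (S − I)·e^(rT) = (294.40 − 5.8254)·e^0.028000 = 288.5746 × 1.028396 = 296.7690
Market A$299.22 > fair 296.7690: forward overpriced → cash-and-carry (borrow at r, buy the stock and collect the dividends, short the forward).
Profit at T = |F_mkt − F*| = |299.22 − 296.7690| = A$2.45 per share

A$2.45 per share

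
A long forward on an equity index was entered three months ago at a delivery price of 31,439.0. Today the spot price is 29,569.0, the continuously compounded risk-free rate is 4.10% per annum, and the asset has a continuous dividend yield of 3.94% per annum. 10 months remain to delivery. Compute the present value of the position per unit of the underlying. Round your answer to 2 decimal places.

Current fair forward for the remaining 10 months: F = S·e^((r − q)·T), (r − q) = 0.0410 − 0.0394 = 0.0016
F = 29569.0 · e^(0.0016 × 10/12) = 29569.0 × 1.00133422 = 29608.4516
Value of long forward = (F − K)·e^(−rT) = (29608.4516 − 31439.0) · e^(−0.0410·10/12)
= -1830.5484 × 0.96641042 = -1769.06

-1769.06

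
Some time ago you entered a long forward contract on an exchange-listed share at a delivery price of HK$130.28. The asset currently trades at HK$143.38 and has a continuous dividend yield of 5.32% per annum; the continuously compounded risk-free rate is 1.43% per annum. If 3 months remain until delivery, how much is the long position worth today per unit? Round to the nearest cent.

HK$11.67

Current fair forward for the remaining 3 months: F = S·e^((r − q)·T), (r − q) = 0.0143 − 0.0532 = -0.0389
F = 143.38 · e^(-0.0389 × 3/12) = 143.38 × 0.990322 = 141.9924
Value of long forward = (F − K)·e^(−rT) = (141.9924 − 130.28) · e^(−0.0143·3/12)
= 11.7124 × 0.996431 = 11.67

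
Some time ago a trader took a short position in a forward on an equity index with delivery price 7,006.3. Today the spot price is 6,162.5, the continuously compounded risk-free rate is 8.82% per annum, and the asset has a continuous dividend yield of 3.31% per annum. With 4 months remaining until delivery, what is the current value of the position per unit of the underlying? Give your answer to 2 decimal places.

708.43

Current fair forward for the remaining 4 months: F = S·e^((r − q)·T), (r − q) = 0.0882 − 0.0331 = 0.0551
F = 6162.5 · e^(0.0551 × 4/12) = 6162.5 × 1.01853637 = 6276.7304
Value of long forward = (F − K)·e^(−rT) = (6276.7304 − 7006.3) · e^(−0.0882·4/12)
= -729.5696 × 0.97102798 = -708.43
Short position value = −(long value) = 708.43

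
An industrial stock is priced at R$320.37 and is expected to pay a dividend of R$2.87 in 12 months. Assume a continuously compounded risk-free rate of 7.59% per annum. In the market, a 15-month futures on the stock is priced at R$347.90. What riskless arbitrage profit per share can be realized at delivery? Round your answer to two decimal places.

R$1.43 per share

PV(dividends) I = 2.87·e^(−0.0759·12/12) = 2.6602
Fair futures F* = (S − I)·e^(rT) = (320.37 − 2.6602)·e^0.094875 = 317.7098 × 1.099521 = 349.3286
Market R$347.90 < fair 349.3286: forward underpriced → reverse cash-and-carry (short the stock, invest proceeds at r, pay the dividends, go long the forward).
Profit at T = |F_mkt − F*| = |347.90 − 349.3286| = R$1.43 per share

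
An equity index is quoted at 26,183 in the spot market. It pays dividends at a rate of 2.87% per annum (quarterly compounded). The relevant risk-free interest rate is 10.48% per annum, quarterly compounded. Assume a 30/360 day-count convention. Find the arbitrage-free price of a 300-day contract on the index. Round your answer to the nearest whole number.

F = S · (1+r/4)^(4T) / (1+q/4)^(4T)
= 26183 × 1.090034 / 1.024118 = 26183 × 1.064364
F = 27,868

27,868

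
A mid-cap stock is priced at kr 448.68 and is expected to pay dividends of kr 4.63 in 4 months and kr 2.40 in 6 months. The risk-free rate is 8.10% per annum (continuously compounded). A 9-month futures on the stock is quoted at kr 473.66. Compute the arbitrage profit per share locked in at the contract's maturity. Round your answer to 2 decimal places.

kr 4.12 per share

PV(dividends) I = 4.63·e^(−0.0810·4/12) + 2.40·e^(−0.0810·6/12) = 6.8114
Fair futures F* = (S − I)·e^(rT) = (448.68 − 6.8114)·e^0.060750 = 441.8686 × 1.062633 = 469.5442
Market kr 473.66 > fair 469.5442: forward overpriced → cash-and-carry (borrow at r, buy the stock and collect the dividends, short the forward).
Profit at T = |F_mkt − F*| = |473.66 − 469.5442| = kr 4.12 per share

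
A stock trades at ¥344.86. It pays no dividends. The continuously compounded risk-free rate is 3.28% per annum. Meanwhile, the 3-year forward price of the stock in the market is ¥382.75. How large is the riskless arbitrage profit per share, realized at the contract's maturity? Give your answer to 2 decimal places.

Fair forward: F* = S·e^(carry·T), with carry = r = 0.0328
F* = 344.86 · e^(0.0328 × 3) = 344.86 · e^0.098400 = 344.86 × 1.103404 = ¥380.5199
Market ¥382.75 > fair ¥380.5199: forward overpriced → cash-and-carry (buy spot, short the forward).
At maturity, profit = |F_mkt − F*| = |382.75 − 380.5199| = ¥2.23 per share

¥2.23 per share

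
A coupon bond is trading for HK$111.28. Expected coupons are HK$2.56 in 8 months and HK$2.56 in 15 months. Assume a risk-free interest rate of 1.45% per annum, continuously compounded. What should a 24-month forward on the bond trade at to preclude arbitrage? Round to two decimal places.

PV(coupons) I = 2.56·e^(−0.0145·8/12) + 2.56·e^(−0.0145·15/12)
I = 2.5354 + 2.5140 = 5.0494
F = (S − I)·e^(rT) = (111.28 − 5.0494) · e^(0.0145·24/12)
= 106.2306 · e^0.029000 = 106.2306 × 1.029425 = HK$109.36

HK$109.36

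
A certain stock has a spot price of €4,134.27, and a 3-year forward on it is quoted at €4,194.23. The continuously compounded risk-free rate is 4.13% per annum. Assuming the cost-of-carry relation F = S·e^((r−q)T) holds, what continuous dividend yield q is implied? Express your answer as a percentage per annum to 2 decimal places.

3.65%

From F = S·e^((r−q)T): (r − q) = ln(F/S)/T
ln(4194.23/4134.27) = ln(1.014503) = 0.014399
(r − q) = 0.014399 / (3) = 0.004800
q = r − ln(F/S)/T = 0.0413 − 0.004800 = 0.036500
q = 3.65%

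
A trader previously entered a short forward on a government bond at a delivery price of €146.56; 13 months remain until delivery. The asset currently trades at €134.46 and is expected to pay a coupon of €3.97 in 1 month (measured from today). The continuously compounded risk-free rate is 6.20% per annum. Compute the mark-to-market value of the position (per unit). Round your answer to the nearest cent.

PV(remaining coupons) I = 3.97·e^(−0.0620·1/12) = 3.9495
Current forward F = (S − I)·e^(rT) = (134.46 − 3.9495)·e^(0.0620·13/12) = 130.5105 × 1.069474 = 139.5776
Value (long) = (F − K)·e^(−rT) = (139.5776 − 146.56) × 0.935039 = -6.5288
Short position value = −(long value) = €6.53

€6.53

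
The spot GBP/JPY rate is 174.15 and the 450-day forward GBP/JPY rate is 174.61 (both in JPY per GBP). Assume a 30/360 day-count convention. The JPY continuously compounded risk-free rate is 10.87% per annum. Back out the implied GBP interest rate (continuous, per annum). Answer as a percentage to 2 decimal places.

10.66%

F = S·e^((r_JPY − r_GBP)T) ⇒ r_GBP = r_JPY − ln(F/S)/T
ln(174.61/174.15) = 0.002638; /(450/360) = 0.002110
r_GBP = 0.1087 − 0.002110 = 0.106590
r_GBP = 10.66%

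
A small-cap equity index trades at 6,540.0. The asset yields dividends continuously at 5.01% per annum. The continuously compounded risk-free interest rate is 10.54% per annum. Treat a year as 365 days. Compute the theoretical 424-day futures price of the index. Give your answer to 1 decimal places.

6,973.9

F = S·e^((r − q)T) = 6540.0 · e^((0.1054 − 0.0501) × 424/365)
= 6540.0 · e^0.064239 = 6540.0 × 1.066347
F = 6,973.9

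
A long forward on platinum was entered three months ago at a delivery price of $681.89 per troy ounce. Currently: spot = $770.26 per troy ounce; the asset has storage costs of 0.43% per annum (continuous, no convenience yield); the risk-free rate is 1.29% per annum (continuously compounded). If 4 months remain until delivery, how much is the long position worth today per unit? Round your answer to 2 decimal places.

$92.40 per troy ounce

Current fair forward for the remaining 4 months: F = S·e^((r + u)·T), (r + u) = 0.0129 + 0.0043 = 0.0172
F = 770.26 · e^(0.0172 × 4/12) = 770.26 × 1.005750 = 774.6890
Value of long forward = (F − K)·e^(−rT) = (774.6890 − 681.89) · e^(−0.0129·4/12)
= 92.7990 × 0.995709 = 92.40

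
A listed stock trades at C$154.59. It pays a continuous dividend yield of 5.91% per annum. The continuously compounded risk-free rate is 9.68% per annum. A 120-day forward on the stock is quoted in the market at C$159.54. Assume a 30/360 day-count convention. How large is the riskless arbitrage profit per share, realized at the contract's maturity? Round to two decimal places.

C$3.00 per share

Fair forward: F* = S·e^(carry·T), with carry = (r − q) = 0.0968 − 0.0591 = 0.0377
F* = 154.59 · e^(0.0377 × 120/360) = 154.59 · e^0.012567 = 154.59 × 1.012646 = C$156.5449
Market C$159.54 > fair C$156.5449: forward overpriced → cash-and-carry (buy spot, short the forward).
At maturity, profit = |F_mkt − F*| = |159.54 − 156.5449| = C$3.00 per share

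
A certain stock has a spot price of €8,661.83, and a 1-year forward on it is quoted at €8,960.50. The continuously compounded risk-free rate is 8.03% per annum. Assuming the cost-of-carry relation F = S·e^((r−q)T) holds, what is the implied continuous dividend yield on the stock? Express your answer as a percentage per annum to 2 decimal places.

From F = S·e^((r−q)T): (r − q) = ln(F/S)/T
ln(8960.50/8661.83) = ln(1.034481) = 0.033900
(r − q) = 0.033900 / (1) = 0.033900
q = r − ln(F/S)/T = 0.0803 − 0.033900 = 0.046400
q = 4.64%

4.64%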